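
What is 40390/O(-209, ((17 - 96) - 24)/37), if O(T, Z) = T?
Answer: -40390/209 ≈ -193.25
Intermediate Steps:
40390/O(-209, ((17 - 96) - 24)/37) = 40390/(-209) = 40390*(-1/209) = -40390/209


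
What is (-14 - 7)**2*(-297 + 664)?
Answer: 161847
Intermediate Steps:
(-14 - 7)**2*(-297 + 664) = (-21)**2*367 = 441*367 = 161847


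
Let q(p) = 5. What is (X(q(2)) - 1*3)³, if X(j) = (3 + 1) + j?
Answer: 216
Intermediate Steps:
X(j) = 4 + j
(X(q(2)) - 1*3)³ = ((4 + 5) - 1*3)³ = (9 - 3)³ = 6³ = 216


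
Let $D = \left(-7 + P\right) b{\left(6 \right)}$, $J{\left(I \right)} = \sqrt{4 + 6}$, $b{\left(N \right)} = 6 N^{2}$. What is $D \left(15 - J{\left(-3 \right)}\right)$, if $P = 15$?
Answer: $25920 - 1728 \sqrt{10} \approx 20456.0$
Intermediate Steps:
$J{\left(I \right)} = \sqrt{10}$
$D = 1728$ ($D = \left(-7 + 15\right) 6 \cdot 6^{2} = 8 \cdot 6 \cdot 36 = 8 \cdot 216 = 1728$)
$D \left(15 - J{\left(-3 \right)}\right) = 1728 \left(15 - \sqrt{10}\right) = 25920 - 1728 \sqrt{10}$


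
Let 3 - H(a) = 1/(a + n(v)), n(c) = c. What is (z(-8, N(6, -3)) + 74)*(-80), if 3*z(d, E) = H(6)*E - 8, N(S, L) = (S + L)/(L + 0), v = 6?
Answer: -50660/9 ≈ -5628.9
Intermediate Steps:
H(a) = 3 - 1/(6 + a) (H(a) = 3 - 1/(a + 6) = 3 - 1/(6 + a))
N(S, L) = (L + S)/L
z(d, E) = -8/3 + 35*E/36 (z(d, E) = (((17 + 3*6)/(6 + 6))*E - 8)/3 = (((17 + 18)/12)*E - 8)/3 = (((1/12)*35)*E - 8)/3 = (35*E/12 - 8)/3 = (-8 + 35*E/12)/3 = -8/3 + 35*E/36)
(z(-8, N(6, -3)) + 74)*(-80) = ((-8/3 + 35*((-3 + 6)/(-3))/36) + 74)*(-80) = ((-8/3 + 35*(-⅓*3)/36) + 74)*(-80) = ((-8/3 + (35/36)*(-1)) + 74)*(-80) = ((-8/3 - 35/36) + 74)*(-80) = (-131/36 + 74)*(-80) = (2533/36)*(-80) = -50660/9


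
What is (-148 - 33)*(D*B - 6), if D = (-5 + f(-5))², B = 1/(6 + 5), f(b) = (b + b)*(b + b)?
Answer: -1621579/11 ≈ -1.4742e+5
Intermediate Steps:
f(b) = 4*b² (f(b) = (2*b)*(2*b) = 4*b²)
B = 1/11 ≈ 0.090909
D = 9025 (D = (-5 + 4*(-5)²)² = (-5 + 4*25)² = (-5 + 100)² = 95² = 9025)
(-148 - 33)*(D*B - 6) = (-148 - 33)*(9025*(1/11) - 6) = -181*(9025/11 - 6) = -181*8959/11 = -1621579/11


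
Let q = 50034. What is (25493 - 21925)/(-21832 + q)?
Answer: 1784/14101 ≈ 0.12652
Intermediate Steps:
(25493 - 21925)/(-21832 + q) = (25493 - 21925)/(-21832 + 50034) = 3568/28202 = 3568*(1/28202) = 1784/14101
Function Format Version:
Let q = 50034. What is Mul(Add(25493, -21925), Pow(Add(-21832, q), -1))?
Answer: Rational(1784, 14101) ≈ 0.12652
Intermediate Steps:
Mul(Add(25493, -21925), Pow(Add(-21832, q), -1)) = Mul(Add(25493, -21925), Pow(Add(-21832, 50034), -1)) = Mul(3568, Pow(28202, -1)) = Mul(3568, Rational(1, 28202)) = Rational(1784, 14101)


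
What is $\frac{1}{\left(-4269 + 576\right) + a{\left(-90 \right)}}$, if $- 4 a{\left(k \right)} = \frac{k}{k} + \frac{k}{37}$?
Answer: $- \frac{148}{546511} \approx -0.00027081$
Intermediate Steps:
$a{\left(k \right)} = - \frac{1}{4} - \frac{k}{148}$ ($a{\left(k \right)} = - \frac{\frac{k}{k} + \frac{k}{37}}{4} = - \frac{1 + k \frac{1}{37}}{4} = - \frac{1 + \frac{k}{37}}{4} = - \frac{1}{4} - \frac{k}{148}$)
$\frac{1}{\left(-4269 + 576\right) + a{\left(-90 \right)}} = \frac{1}{\left(-4269 + 576\right) - - \frac{53}{148}} = \frac{1}{-3693 + \left(- \frac{1}{4} + \frac{45}{74}\right)} = \frac{1}{-3693 + \frac{53}{148}} = \frac{1}{- \frac{546511}{148}} = - \frac{148}{546511}$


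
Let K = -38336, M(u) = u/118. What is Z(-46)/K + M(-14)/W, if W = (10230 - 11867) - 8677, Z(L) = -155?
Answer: 47294941/11664226368 ≈ 0.0040547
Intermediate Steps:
M(u) = u/118 (M(u) = u*(1/118) = u/118)
W = -10314 (W = -1637 - 8677 = -10314)
Z(-46)/K + M(-14)/W = -155/(-38336) + ((1/118)*(-14))/(-10314) = -155*(-1/38336) - 7/59*(-1/10314) = 155/38336 + 7/608526 = 47294941/11664226368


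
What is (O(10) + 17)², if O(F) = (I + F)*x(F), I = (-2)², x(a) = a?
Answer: 24649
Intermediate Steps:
I = 4
O(F) = F*(4 + F) (O(F) = (4 + F)*F = F*(4 + F))
(O(10) + 17)² = (10*(4 + 10) + 17)² = (10*14 + 17)² = (140 + 17)² = 157² = 24649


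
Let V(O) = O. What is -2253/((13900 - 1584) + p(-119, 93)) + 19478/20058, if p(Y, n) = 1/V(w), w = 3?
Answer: 292060300/370561521 ≈ 0.78816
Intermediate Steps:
p(Y, n) = ⅓ (p(Y, n) = 1/3 = ⅓)
-2253/((13900 - 1584) + p(-119, 93)) + 19478/20058 = -2253/((13900 - 1584) + ⅓) + 19478/20058 = -2253/(12316 + ⅓) + 19478*(1/20058) = -2253/36949/3 + 9739/10029 = -2253*3/36949 + 9739/10029 = -6759/36949 + 9739/10029 = 292060300/370561521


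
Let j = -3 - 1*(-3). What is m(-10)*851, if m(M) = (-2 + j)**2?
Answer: 3404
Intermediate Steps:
j = 0 (j = -3 + 3 = 0)
m(M) = 4 (m(M) = (-2 + 0)**2 = (-2)**2 = 4)
m(-10)*851 = 4*851 = 3404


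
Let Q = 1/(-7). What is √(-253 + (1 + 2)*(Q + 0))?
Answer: I*√12418/7 ≈ 15.919*I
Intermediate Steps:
Q = -⅐ ≈ -0.14286
√(-253 + (1 + 2)*(Q + 0)) = √(-253 + (1 + 2)*(-⅐ + 0)) = √(-253 + 3*(-⅐)) = √(-253 - 3/7) = √(-1774/7) = I*√12418/7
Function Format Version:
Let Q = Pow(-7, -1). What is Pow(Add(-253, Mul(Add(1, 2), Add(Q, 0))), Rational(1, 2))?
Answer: Mul(Rational(1, 7), I, Pow(12418, Rational(1, 2))) ≈ Mul(15.919, I)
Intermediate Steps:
Q = Rational(-1, 7) ≈ -0.14286
Pow(Add(-253, Mul(Add(1, 2), Add(Q, 0))), Rational(1, 2)) = Pow(Add(-253, Mul(Add(1, 2), Add(Rational(-1, 7), 0))), Rational(1, 2)) = Pow(Add(-253, Mul(3, Rational(-1, 7))), Rational(1, 2)) = Pow(Add(-253, Rational(-3, 7)), Rational(1, 2)) = Pow(Rational(-1774, 7), Rational(1, 2)) = Mul(Rational(1, 7), I, Pow(12418, Rational(1, 2)))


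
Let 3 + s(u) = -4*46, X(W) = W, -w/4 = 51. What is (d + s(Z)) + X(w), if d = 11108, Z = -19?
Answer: 10717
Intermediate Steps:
w = -204 (w = -4*51 = -204)
s(u) = -187 (s(u) = -3 - 4*46 = -3 - 184 = -187)
(d + s(Z)) + X(w) = (11108 - 187) - 204 = 10921 - 204 = 10717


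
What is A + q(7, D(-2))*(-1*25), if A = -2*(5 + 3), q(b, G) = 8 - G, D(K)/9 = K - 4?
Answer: -1566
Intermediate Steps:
D(K) = -36 + 9*K (D(K) = 9*(K - 4) = 9*(-4 + K) = -36 + 9*K)
A = -16 (A = -2*8 = -16)
A + q(7, D(-2))*(-1*25) = -16 + (8 - (-36 + 9*(-2)))*(-1*25) = -16 + (8 - (-36 - 18))*(-25) = -16 + (8 - 1*(-54))*(-25) = -16 + (8 + 54)*(-25) = -16 + 62*(-25) = -16 - 1550 = -1566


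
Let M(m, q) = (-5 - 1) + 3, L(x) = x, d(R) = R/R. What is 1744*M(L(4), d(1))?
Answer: -5232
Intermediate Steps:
d(R) = 1
M(m, q) = -3 (M(m, q) = -6 + 3 = -3)
1744*M(L(4), d(1)) = 1744*(-3) = -5232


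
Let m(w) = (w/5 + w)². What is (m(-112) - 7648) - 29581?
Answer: -479141/25 ≈ -19166.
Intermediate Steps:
m(w) = 36*w²/25 (m(w) = (w*(⅕) + w)² = (w/5 + w)² = (6*w/5)² = 36*w²/25)
(m(-112) - 7648) - 29581 = ((36/25)*(-112)² - 7648) - 29581 = ((36/25)*12544 - 7648) - 29581 = (451584/25 - 7648) - 29581 = 260384/25 - 29581 = -479141/25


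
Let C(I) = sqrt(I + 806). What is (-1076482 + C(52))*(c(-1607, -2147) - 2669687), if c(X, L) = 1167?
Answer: 2872613746640 - 2668520*sqrt(858) ≈ 2.8725e+12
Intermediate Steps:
C(I) = sqrt(806 + I)
(-1076482 + C(52))*(c(-1607, -2147) - 2669687) = (-1076482 + sqrt(806 + 52))*(1167 - 2669687) = (-1076482 + sqrt(858))*(-2668520) = 2872613746640 - 2668520*sqrt(858)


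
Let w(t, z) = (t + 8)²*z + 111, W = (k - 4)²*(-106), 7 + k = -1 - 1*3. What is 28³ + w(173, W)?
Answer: -781327787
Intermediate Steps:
k = -11 (k = -7 + (-1 - 1*3) = -7 + (-1 - 3) = -7 - 4 = -11)
W = -23850 (W = (-11 - 4)²*(-106) = (-15)²*(-106) = 225*(-106) = -23850)
w(t, z) = 111 + z*(8 + t)² (w(t, z) = (8 + t)²*z + 111 = z*(8 + t)² + 111 = 111 + z*(8 + t)²)
28³ + w(173, W) = 28³ + (111 - 23850*(8 + 173)²) = 21952 + (111 - 23850*181²) = 21952 + (111 - 23850*32761) = 21952 + (111 - 781349850) = 21952 - 781349739 = -781327787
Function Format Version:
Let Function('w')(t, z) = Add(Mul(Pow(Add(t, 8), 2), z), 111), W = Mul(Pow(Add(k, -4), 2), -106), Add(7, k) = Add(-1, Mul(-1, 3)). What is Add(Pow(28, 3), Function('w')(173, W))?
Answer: -781327787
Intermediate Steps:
k = -11 (k = Add(-7, Add(-1, Mul(-1, 3))) = Add(-7, Add(-1, -3)) = Add(-7, -4) = -11)
W = -23850 (W = Mul(Pow(Add(-11, -4), 2), -106) = Mul(Pow(-15, 2), -106) = Mul(225, -106) = -23850)
Function('w')(t, z) = Add(111, Mul(z, Pow(Add(8, t), 2))) (Function('w')(t, z) = Add(Mul(Pow(Add(8, t), 2), z), 111) = Add(Mul(z, Pow(Add(8, t), 2)), 111) = Add(111, Mul(z, Pow(Add(8, t), 2))))
Add(Pow(28, 3), Function('w')(173, W)) = Add(Pow(28, 3), Add(111, Mul(-23850, Pow(Add(8, 173), 2)))) = Add(21952, Add(111, Mul(-23850, Pow(181, 2)))) = Add(21952, Add(111, Mul(-23850, 32761))) = Add(21952, Add(111, -781349850)) = Add(21952, -781349739) = -781327787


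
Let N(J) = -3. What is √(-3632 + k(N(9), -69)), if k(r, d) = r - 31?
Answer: I*√3666 ≈ 60.547*I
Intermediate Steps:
k(r, d) = -31 + r
√(-3632 + k(N(9), -69)) = √(-3632 + (-31 - 3)) = √(-3632 - 34) = √(-3666) = I*√3666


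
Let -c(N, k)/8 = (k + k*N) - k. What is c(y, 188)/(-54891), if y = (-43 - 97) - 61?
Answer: -100768/18297 ≈ -5.5074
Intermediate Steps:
y = -201 (y = -140 - 61 = -201)
c(N, k) = -8*N*k (c(N, k) = -8*((k + k*N) - k) = -8*((k + N*k) - k) = -8*N*k)
c(y, 188)/(-54891) = -8*(-201)*188/(-54891) = 302304*(-1/54891) = -100768/18297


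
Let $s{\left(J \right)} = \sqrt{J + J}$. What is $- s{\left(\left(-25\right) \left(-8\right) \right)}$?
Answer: $-20$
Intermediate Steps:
$s{\left(J \right)} = \sqrt{2} \sqrt{J}$ ($s{\left(J \right)} = \sqrt{2 J} = \sqrt{2} \sqrt{J}$)
$- s{\left(\left(-25\right) \left(-8\right) \right)} = - \sqrt{2} \sqrt{\left(-25\right) \left(-8\right)} = - \sqrt{2} \sqrt{200} = - \sqrt{2} \cdot 10 \sqrt{2} = \left(-1\right) 20 = -20$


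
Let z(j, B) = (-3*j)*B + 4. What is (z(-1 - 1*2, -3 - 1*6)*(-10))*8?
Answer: 6160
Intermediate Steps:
z(j, B) = 4 - 3*B*j (z(j, B) = -3*B*j + 4 = 4 - 3*B*j)
(z(-1 - 1*2, -3 - 1*6)*(-10))*8 = ((4 - 3*(-3 - 1*6)*(-1 - 1*2))*(-10))*8 = ((4 - 3*(-3 - 6)*(-1 - 2))*(-10))*8 = ((4 - 3*(-9)*(-3))*(-10))*8 = ((4 - 81)*(-10))*8 = -77*(-10)*8 = 770*8 = 6160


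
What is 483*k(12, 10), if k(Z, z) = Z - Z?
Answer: 0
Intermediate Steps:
k(Z, z) = 0
483*k(12, 10) = 483*0 = 0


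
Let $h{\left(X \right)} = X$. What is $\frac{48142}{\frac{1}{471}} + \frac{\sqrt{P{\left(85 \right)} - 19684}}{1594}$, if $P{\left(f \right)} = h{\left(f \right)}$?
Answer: $22674882 + \frac{i \sqrt{19599}}{1594} \approx 2.2675 \cdot 10^{7} + 0.087827 i$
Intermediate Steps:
$P{\left(f \right)} = f$
$\frac{48142}{\frac{1}{471}} + \frac{\sqrt{P{\left(85 \right)} - 19684}}{1594} = \frac{48142}{\frac{1}{471}} + \frac{\sqrt{85 - 19684}}{1594} = 48142 \frac{1}{\frac{1}{471}} + \sqrt{-19599} \cdot \frac{1}{1594} = 48142 \cdot 471 + i \sqrt{19599} \cdot \frac{1}{1594} = 22674882 + \frac{i \sqrt{19599}}{1594}$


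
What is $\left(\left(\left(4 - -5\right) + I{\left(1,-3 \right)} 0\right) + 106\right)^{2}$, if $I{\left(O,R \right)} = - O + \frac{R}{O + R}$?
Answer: $13225$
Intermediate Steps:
$I{\left(O,R \right)} = - O + \frac{R}{O + R}$
$\left(\left(\left(4 - -5\right) + I{\left(1,-3 \right)} 0\right) + 106\right)^{2} = \left(\left(\left(4 - -5\right) + \frac{-3 - 1^{2} - 1 \left(-3\right)}{1 - 3} \cdot 0\right) + 106\right)^{2} = \left(\left(\left(4 + 5\right) + \frac{-3 - 1 + 3}{-2} \cdot 0\right) + 106\right)^{2} = \left(\left(9 + - \frac{-3 - 1 + 3}{2} \cdot 0\right) + 106\right)^{2} = \left(\left(9 + \left(- \frac{1}{2}\right) \left(-1\right) 0\right) + 106\right)^{2} = \left(\left(9 + \frac{1}{2} \cdot 0\right) + 106\right)^{2} = \left(\left(9 + 0\right) + 106\right)^{2} = \left(9 + 106\right)^{2} = 115^{2} = 13225$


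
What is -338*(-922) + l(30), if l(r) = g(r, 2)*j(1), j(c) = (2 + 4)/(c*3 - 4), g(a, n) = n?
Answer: 311624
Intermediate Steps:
j(c) = 6/(-4 + 3*c) (j(c) = 6/(3*c - 4) = 6/(-4 + 3*c))
l(r) = -12 (l(r) = 2*(6/(-4 + 3*1)) = 2*(6/(-4 + 3)) = 2*(6/(-1)) = 2*(6*(-1)) = 2*(-6) = -12)
-338*(-922) + l(30) = -338*(-922) - 12 = 311636 - 12 = 311624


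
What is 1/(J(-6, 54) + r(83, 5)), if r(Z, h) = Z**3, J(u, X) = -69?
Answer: 1/571718 ≈ 1.7491e-6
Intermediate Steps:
1/(J(-6, 54) + r(83, 5)) = 1/(-69 + 83**3) = 1/(-69 + 571787) = 1/571718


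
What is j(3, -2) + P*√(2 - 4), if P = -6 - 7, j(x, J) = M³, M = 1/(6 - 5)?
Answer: 1 - 13*I*√2 ≈ 1.0 - 18.385*I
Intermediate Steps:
M = 1 (M = 1/1 = 1)
j(x, J) = 1 (j(x, J) = 1³ = 1)
P = -13
j(3, -2) + P*√(2 - 4) = 1 - 13*√(2 - 4) = 1 - 13*I*√2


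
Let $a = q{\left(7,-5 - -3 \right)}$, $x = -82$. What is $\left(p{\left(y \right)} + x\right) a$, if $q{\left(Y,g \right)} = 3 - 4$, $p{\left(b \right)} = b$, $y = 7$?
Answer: $75$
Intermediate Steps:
$q{\left(Y,g \right)} = -1$
$a = -1$
$\left(p{\left(y \right)} + x\right) a = \left(7 - 82\right) \left(-1\right) = \left(-75\right) \left(-1\right) = 75$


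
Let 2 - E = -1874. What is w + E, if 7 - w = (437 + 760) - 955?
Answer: 1641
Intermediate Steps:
E = 1876 (E = 2 - 1*(-1874) = 2 + 1874 = 1876)
w = -235 (w = 7 - ((437 + 760) - 955) = 7 - (1197 - 955) = 7 - 1*242 = 7 - 242 = -235)
w + E = -235 + 1876 = 1641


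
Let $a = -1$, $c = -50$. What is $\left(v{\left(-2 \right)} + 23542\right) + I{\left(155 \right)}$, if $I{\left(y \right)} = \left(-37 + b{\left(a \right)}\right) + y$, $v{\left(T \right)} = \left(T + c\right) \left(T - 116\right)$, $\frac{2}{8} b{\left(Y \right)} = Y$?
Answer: $29792$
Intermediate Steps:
$b{\left(Y \right)} = 4 Y$
$v{\left(T \right)} = \left(-116 + T\right) \left(-50 + T\right)$ ($v{\left(T \right)} = \left(T - 50\right) \left(T - 116\right) = \left(-50 + T\right) \left(-116 + T\right) = \left(-116 + T\right) \left(-50 + T\right)$)
$I{\left(y \right)} = -41 + y$ ($I{\left(y \right)} = \left(-37 + 4 \left(-1\right)\right) + y = \left(-37 - 4\right) + y = -41 + y$)
$\left(v{\left(-2 \right)} + 23542\right) + I{\left(155 \right)} = \left(\left(5800 + \left(-2\right)^{2} - -332\right) + 23542\right) + \left(-41 + 155\right) = \left(\left(5800 + 4 + 332\right) + 23542\right) + 114 = \left(6136 + 23542\right) + 114 = 29678 + 114 = 29792$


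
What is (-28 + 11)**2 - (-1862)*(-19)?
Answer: -35089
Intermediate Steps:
(-28 + 11)**2 - (-1862)*(-19) = (-17)**2 - 1*35378 = 289 - 35378 = -35089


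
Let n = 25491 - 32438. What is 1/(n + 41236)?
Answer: 1/34289 ≈ 2.9164e-5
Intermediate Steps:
n = -6947
1/(n + 41236) = 1/(-6947 + 41236) = 1/34289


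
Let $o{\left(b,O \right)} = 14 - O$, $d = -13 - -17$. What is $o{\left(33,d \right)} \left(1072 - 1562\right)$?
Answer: $-4900$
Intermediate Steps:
$d = 4$ ($d = -13 + 17 = 4$)
$o{\left(33,d \right)} \left(1072 - 1562\right) = \left(14 - 4\right) \left(1072 - 1562\right) = \left(14 - 4\right) \left(-490\right) = 10 \left(-490\right) = -4900$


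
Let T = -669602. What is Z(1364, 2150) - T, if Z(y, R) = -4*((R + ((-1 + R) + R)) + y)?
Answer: 638350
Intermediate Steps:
Z(y, R) = 4 - 12*R - 4*y (Z(y, R) = -4*((R + (-1 + 2*R)) + y) = -4*((-1 + 3*R) + y) = -4*(-1 + y + 3*R) = 4 - 12*R - 4*y)
Z(1364, 2150) - T = (4 - 12*2150 - 4*1364) - 1*(-669602) = (4 - 25800 - 5456) + 669602 = -31252 + 669602 = 638350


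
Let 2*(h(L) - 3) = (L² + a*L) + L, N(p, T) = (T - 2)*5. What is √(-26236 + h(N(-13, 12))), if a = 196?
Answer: I*√20058 ≈ 141.63*I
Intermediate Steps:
N(p, T) = -10 + 5*T (N(p, T) = (-2 + T)*5 = -10 + 5*T)
h(L) = 3 + L²/2 + 197*L/2 (h(L) = 3 + ((L² + 196*L) + L)/2 = 3 + (L² + 197*L)/2 = 3 + (L²/2 + 197*L/2) = 3 + L²/2 + 197*L/2)
√(-26236 + h(N(-13, 12))) = √(-26236 + (3 + (-10 + 5*12)²/2 + 197*(-10 + 5*12)/2)) = √(-26236 + (3 + (-10 + 60)²/2 + 197*(-10 + 60)/2)) = √(-26236 + (3 + (½)*50² + (197/2)*50)) = √(-26236 + (3 + (½)*2500 + 4925)) = √(-26236 + (3 + 1250 + 4925)) = √(-26236 + 6178) = √(-20058) = I*√20058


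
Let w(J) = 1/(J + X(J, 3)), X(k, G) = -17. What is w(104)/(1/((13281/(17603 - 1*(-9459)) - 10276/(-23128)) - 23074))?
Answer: -6139965617/23151541 ≈ -265.21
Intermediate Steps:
w(J) = 1/(-17 + J) (w(J) = 1/(J - 17) = 1/(-17 + J))
w(104)/(1/((13281/(17603 - 1*(-9459)) - 10276/(-23128)) - 23074)) = 1/((-17 + 104)*(1/((13281/(17603 - 1*(-9459)) - 10276/(-23128)) - 23074))) = 1/(87*(1/((13281/(17603 + 9459) - 10276*(-1/23128)) - 23074))) = 1/(87*(1/((13281/27062 + 367/826) - 23074))) = 1/(87*(1/(746495/798329 - 23074))) = 1/(87*(1/(-18419896851/798329))) = 1/(87*(-798329/18419896851)) = (1/87)*(-18419896851/798329) = -6139965617/23151541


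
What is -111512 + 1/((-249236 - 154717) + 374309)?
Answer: -3305661729/29644 ≈ -1.1151e+5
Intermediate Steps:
-111512 + 1/((-249236 - 154717) + 374309) = -111512 + 1/(-403953 + 374309) = -111512 + 1/(-29644) = -111512 - 1/29644 = -3305661729/29644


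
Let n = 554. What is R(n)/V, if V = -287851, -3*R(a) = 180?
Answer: 60/287851 ≈ 0.00020844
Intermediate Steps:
R(a) = -60 (R(a) = -⅓*180 = -60)
R(n)/V = -60/(-287851) = -60*(-1/287851) = 60/287851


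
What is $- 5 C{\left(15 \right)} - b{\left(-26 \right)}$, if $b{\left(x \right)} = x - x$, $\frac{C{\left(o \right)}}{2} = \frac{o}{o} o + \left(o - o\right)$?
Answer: $-150$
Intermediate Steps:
$C{\left(o \right)} = 2 o$ ($C{\left(o \right)} = 2 \left(\frac{o}{o} o + \left(o - o\right)\right) = 2 \left(1 o + 0\right) = 2 \left(o + 0\right) = 2 o$)
$b{\left(x \right)} = 0$
$- 5 C{\left(15 \right)} - b{\left(-26 \right)} = - 5 \cdot 2 \cdot 15 - 0 = \left(-5\right) 30 + 0 = -150 + 0 = -150$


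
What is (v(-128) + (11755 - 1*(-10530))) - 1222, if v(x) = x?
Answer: 20935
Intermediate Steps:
(v(-128) + (11755 - 1*(-10530))) - 1222 = (-128 + (11755 - 1*(-10530))) - 1222 = (-128 + (11755 + 10530)) - 1222 = (-128 + 22285) - 1222 = 22157 - 1222 = 20935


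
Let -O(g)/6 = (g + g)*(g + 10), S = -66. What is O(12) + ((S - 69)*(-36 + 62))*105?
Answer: -371718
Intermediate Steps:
O(g) = -12*g*(10 + g) (O(g) = -6*(g + g)*(g + 10) = -6*2*g*(10 + g) = -12*g*(10 + g))
O(12) + ((S - 69)*(-36 + 62))*105 = -12*12*(10 + 12) + ((-66 - 69)*(-36 + 62))*105 = -12*12*22 - 135*26*105 = -3168 - 3510*105 = -3168 - 368550 = -371718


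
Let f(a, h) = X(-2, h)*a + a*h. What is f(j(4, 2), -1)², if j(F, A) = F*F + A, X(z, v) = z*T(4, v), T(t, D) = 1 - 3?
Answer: 2916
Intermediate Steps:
T(t, D) = -2
X(z, v) = -2*z (X(z, v) = z*(-2) = -2*z)
j(F, A) = A + F² (j(F, A) = F² + A = A + F²)
f(a, h) = 4*a + a*h (f(a, h) = (-2*(-2))*a + a*h = 4*a + a*h)
f(j(4, 2), -1)² = ((2 + 4²)*(4 - 1))² = ((2 + 16)*3)² = (18*3)² = 54² = 2916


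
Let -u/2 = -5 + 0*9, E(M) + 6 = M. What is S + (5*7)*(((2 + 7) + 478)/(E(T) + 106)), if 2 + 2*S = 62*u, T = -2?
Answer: 6761/14 ≈ 482.93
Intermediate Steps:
E(M) = -6 + M
u = 10 (u = -2*(-5 + 0*9) = -2*(-5 + 0) = -2*(-5) = 10)
S = 309 (S = -1 + (62*10)/2 = -1 + (1/2)*620 = -1 + 310 = 309)
S + (5*7)*(((2 + 7) + 478)/(E(T) + 106)) = 309 + (5*7)*(((2 + 7) + 478)/((-6 - 2) + 106)) = 309 + 35*((9 + 478)/(-8 + 106)) = 309 + 35*(487/98) = 309 + 2435/14 = 6761/14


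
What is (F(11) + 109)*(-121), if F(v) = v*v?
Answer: -27830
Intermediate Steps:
F(v) = v²
(F(11) + 109)*(-121) = (11² + 109)*(-121) = (121 + 109)*(-121) = 230*(-121) = -27830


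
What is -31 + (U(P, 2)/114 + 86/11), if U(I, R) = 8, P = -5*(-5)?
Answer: -14491/627 ≈ -23.112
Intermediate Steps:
P = 25
-31 + (U(P, 2)/114 + 86/11) = -31 + (8/114 + 86/11) = -31 + (8*(1/114) + 86*(1/11)) = -31 + (4/57 + 86/11) = -31 + 4946/627 = -14491/627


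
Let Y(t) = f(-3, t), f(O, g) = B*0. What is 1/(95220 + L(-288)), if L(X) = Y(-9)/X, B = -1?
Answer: 1/95220 ≈ 1.0502e-5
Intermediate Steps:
f(O, g) = 0 (f(O, g) = -1*0 = 0)
Y(t) = 0
L(X) = 0 (L(X) = 0/X = 0)
1/(95220 + L(-288)) = 1/(95220 + 0) = 1/95220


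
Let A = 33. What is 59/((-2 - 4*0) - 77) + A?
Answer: 2548/79 ≈ 32.253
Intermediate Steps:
59/((-2 - 4*0) - 77) + A = 59/((-2 - 4*0) - 77) + 33 = 59/((-2 + 0) - 77) + 33 = 59/(-2 - 77) + 33 = 59/(-79) + 33 = 59*(-1/79) + 33 = -59/79 + 33 = 2548/79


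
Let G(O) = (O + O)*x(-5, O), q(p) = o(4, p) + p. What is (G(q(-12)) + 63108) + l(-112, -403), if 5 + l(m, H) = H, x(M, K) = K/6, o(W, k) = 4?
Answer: 188164/3 ≈ 62721.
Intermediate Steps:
x(M, K) = K/6 (x(M, K) = K*(⅙) = K/6)
l(m, H) = -5 + H
q(p) = 4 + p
G(O) = O²/3 (G(O) = (O + O)*(O/6) = (2*O)*(O/6) = O²/3)
(G(q(-12)) + 63108) + l(-112, -403) = ((4 - 12)²/3 + 63108) + (-5 - 403) = ((⅓)*(-8)² + 63108) - 408 = ((⅓)*64 + 63108) - 408 = (64/3 + 63108) - 408 = 189388/3 - 408 = 188164/3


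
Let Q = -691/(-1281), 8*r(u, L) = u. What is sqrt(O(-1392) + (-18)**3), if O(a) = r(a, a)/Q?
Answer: 3*I*sqrt(326520994)/691 ≈ 78.451*I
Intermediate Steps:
r(u, L) = u/8
Q = 691/1281 (Q = -691*(-1/1281) = 691/1281 ≈ 0.53942)
O(a) = 1281*a/5528 (O(a) = (a/8)/(691/1281) = (a/8)*(1281/691) = 1281*a/5528)
sqrt(O(-1392) + (-18)**3) = sqrt((1281/5528)*(-1392) + (-18)**3) = sqrt(-222894/691 - 5832) = sqrt(-4252806/691) = 3*I*sqrt(326520994)/691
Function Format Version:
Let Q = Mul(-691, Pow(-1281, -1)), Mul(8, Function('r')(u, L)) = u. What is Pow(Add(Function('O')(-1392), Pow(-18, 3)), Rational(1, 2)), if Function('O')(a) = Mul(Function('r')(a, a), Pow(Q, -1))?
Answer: Mul(Rational(3, 691), I, Pow(326520994, Rational(1, 2))) ≈ Mul(78.451, I)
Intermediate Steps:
Function('r')(u, L) = Mul(Rational(1, 8), u)
Q = Rational(691, 1281) (Q = Mul(-691, Rational(-1, 1281)) = Rational(691, 1281) ≈ 0.53942)
Function('O')(a) = Mul(Rational(1281, 5528), a) (Function('O')(a) = Mul(Mul(Rational(1, 8), a), Pow(Rational(691, 1281), -1)) = Mul(Mul(Rational(1, 8), a), Rational(1281, 691)) = Mul(Rational(1281, 5528), a))
Pow(Add(Function('O')(-1392), Pow(-18, 3)), Rational(1, 2)) = Pow(Add(Mul(Rational(1281, 5528), -1392), Pow(-18, 3)), Rational(1, 2)) = Pow(Add(Rational(-222894, 691), -5832), Rational(1, 2)) = Pow(Rational(-4252806, 691), Rational(1, 2)) = Mul(Rational(3, 691), I, Pow(326520994, Rational(1, 2)))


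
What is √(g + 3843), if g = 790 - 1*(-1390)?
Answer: √6023 ≈ 77.608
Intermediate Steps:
g = 2180 (g = 790 + 1390 = 2180)
√(g + 3843) = √(2180 + 3843) = √6023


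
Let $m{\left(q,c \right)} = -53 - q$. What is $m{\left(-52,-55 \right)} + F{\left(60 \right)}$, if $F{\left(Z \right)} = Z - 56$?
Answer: $3$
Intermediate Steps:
$F{\left(Z \right)} = -56 + Z$ ($F{\left(Z \right)} = Z - 56 = -56 + Z$)
$m{\left(-52,-55 \right)} + F{\left(60 \right)} = \left(-53 - -52\right) + \left(-56 + 60\right) = \left(-53 + 52\right) + 4 = -1 + 4 = 3$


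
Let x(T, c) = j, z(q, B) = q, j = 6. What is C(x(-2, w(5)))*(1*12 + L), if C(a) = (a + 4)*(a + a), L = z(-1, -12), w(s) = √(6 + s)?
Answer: 1320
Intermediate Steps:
x(T, c) = 6
L = -1
C(a) = 2*a*(4 + a) (C(a) = (4 + a)*(2*a) = 2*a*(4 + a))
C(x(-2, w(5)))*(1*12 + L) = (2*6*(4 + 6))*(1*12 - 1) = (2*6*10)*(12 - 1) = 120*11 = 1320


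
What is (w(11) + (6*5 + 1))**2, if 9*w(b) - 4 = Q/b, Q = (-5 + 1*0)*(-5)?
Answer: 1094116/1089 ≈ 1004.7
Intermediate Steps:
Q = 25 (Q = (-5 + 0)*(-5) = -5*(-5) = 25)
w(b) = 4/9 + 25/(9*b) (w(b) = 4/9 + (25/b)/9 = 4/9 + 25/(9*b))
(w(11) + (6*5 + 1))**2 = ((1/9)*(25 + 4*11)/11 + (6*5 + 1))**2 = ((1/9)*(1/11)*(25 + 44) + (30 + 1))**2 = ((1/9)*(1/11)*69 + 31)**2 = (23/33 + 31)**2 = (1046/33)**2 = 1094116/1089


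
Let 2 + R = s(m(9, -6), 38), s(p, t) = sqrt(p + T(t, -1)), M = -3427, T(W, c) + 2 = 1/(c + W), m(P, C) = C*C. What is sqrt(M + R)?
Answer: sqrt(-4694301 + 37*sqrt(46583))/37 ≈ 58.508*I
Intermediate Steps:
m(P, C) = C**2
T(W, c) = -2 + 1/(W + c) (T(W, c) = -2 + 1/(c + W) = -2 + 1/(W + c))
s(p, t) = sqrt(p + (3 - 2*t)/(-1 + t)) (s(p, t) = sqrt(p + (1 - 2*t - 2*(-1))/(t - 1)) = sqrt(p + (1 - 2*t + 2)/(-1 + t)) = sqrt(p + (3 - 2*t)/(-1 + t)))
R = -2 + sqrt(46583)/37 (R = -2 + sqrt((3 - 2*38 + (-6)**2*(-1 + 38))/(-1 + 38)) = -2 + sqrt((3 - 76 + 36*37)/37) = -2 + sqrt((3 - 76 + 1332)/37) = -2 + sqrt((1/37)*1259) = -2 + sqrt(1259/37) = -2 + sqrt(46583)/37 ≈ 3.8333)
sqrt(M + R) = sqrt(-3427 + (-2 + sqrt(46583)/37)) = sqrt(-3429 + sqrt(46583)/37)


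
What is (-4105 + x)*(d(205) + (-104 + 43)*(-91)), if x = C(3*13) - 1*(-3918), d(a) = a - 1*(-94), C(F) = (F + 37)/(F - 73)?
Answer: -18819450/17 ≈ -1.1070e+6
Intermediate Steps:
C(F) = (37 + F)/(-73 + F)
d(a) = 94 + a (d(a) = a + 94 = 94 + a)
x = 66568/17 (x = (37 + 3*13)/(-73 + 3*13) - 1*(-3918) = (37 + 39)/(-73 + 39) + 3918 = 76/(-34) + 3918 = -1/34*76 + 3918 = -38/17 + 3918 = 66568/17 ≈ 3915.8)
(-4105 + x)*(d(205) + (-104 + 43)*(-91)) = (-4105 + 66568/17)*((94 + 205) + (-104 + 43)*(-91)) = -3217*(299 - 61*(-91))/17 = -3217*(299 + 5551)/17 = -3217/17*5850 = -18819450/17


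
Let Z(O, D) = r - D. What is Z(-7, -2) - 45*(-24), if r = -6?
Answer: 1076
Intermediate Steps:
Z(O, D) = -6 - D
Z(-7, -2) - 45*(-24) = (-6 - 1*(-2)) - 45*(-24) = (-6 + 2) + 1080 = -4 + 1080 = 1076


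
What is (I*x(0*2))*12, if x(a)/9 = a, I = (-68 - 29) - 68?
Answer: 0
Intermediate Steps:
I = -165 (I = -97 - 68 = -165)
x(a) = 9*a
(I*x(0*2))*12 = -1485*0*2*12 = -1485*0*12 = -165*0*12 = 0*12 = 0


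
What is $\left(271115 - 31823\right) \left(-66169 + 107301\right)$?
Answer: $9842558544$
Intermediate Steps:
$\left(271115 - 31823\right) \left(-66169 + 107301\right) = 239292 \cdot 41132 = 9842558544$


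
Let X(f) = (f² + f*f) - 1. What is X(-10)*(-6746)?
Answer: -1342454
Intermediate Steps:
X(f) = -1 + 2*f² (X(f) = (f² + f²) - 1 = 2*f² - 1 = -1 + 2*f²)
X(-10)*(-6746) = (-1 + 2*(-10)²)*(-6746) = (-1 + 2*100)*(-6746) = (-1 + 200)*(-6746) = 199*(-6746) = -1342454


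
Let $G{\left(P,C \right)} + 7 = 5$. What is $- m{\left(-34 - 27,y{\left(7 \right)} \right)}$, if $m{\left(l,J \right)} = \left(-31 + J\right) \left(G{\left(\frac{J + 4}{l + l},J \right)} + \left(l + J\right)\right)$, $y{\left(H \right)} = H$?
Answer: $-1344$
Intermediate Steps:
$G{\left(P,C \right)} = -2$ ($G{\left(P,C \right)} = -7 + 5 = -2$)
$m{\left(l,J \right)} = \left(-31 + J\right) \left(-2 + J + l\right)$ ($m{\left(l,J \right)} = \left(-31 + J\right) \left(-2 + \left(l + J\right)\right) = \left(-31 + J\right) \left(-2 + \left(J + l\right)\right) = \left(-31 + J\right) \left(-2 + J + l\right)$)
$- m{\left(-34 - 27,y{\left(7 \right)} \right)} = - (62 + 7^{2} - 231 - 31 \left(-34 - 27\right) + 7 \left(-34 - 27\right)) = - (62 + 49 - 231 - -1891 + 7 \left(-61\right)) = - (62 + 49 - 231 + 1891 - 427) = \left(-1\right) 1344 = -1344$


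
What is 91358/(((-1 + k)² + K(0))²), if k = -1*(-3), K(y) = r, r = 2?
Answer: 45679/18 ≈ 2537.7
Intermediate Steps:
K(y) = 2
k = 3
91358/(((-1 + k)² + K(0))²) = 91358/(((-1 + 3)² + 2)²) = 91358/((2² + 2)²) = 91358/((4 + 2)²) = 91358/(6²) = 91358/36 = 91358*(1/36) = 45679/18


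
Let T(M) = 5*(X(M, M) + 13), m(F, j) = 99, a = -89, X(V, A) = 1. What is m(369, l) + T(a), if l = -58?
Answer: 169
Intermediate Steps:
T(M) = 70 (T(M) = 5*(1 + 13) = 5*14 = 70)
m(369, l) + T(a) = 99 + 70 = 169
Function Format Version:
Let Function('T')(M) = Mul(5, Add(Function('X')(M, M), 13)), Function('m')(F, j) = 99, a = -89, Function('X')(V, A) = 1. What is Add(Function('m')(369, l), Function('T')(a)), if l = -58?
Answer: 169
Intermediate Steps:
Function('T')(M) = 70 (Function('T')(M) = Mul(5, Add(1, 13)) = Mul(5, 14) = 70)
Add(Function('m')(369, l), Function('T')(a)) = Add(99, 70) = 169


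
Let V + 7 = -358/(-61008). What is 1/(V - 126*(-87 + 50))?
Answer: 30504/141996299 ≈ 0.00021482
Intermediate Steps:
V = -213349/30504 (V = -7 - 358/(-61008) = -7 - 358*(-1/61008) = -7 + 179/30504 = -213349/30504 ≈ -6.9941)
1/(V - 126*(-87 + 50)) = 1/(-213349/30504 - 126*(-87 + 50)) = 1/(-213349/30504 - 126*(-37)) = 1/(-213349/30504 + 4662) = 1/(141996299/30504) = 30504/141996299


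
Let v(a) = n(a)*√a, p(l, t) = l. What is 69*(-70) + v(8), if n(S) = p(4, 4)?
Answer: -4830 + 8*√2 ≈ -4818.7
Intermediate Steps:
n(S) = 4
v(a) = 4*√a
69*(-70) + v(8) = 69*(-70) + 4*√8 = -4830 + 4*(2*√2) = -4830 + 8*√2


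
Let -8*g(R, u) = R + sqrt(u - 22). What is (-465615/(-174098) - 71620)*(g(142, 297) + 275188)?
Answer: -13723767462471745/696392 + 62342165725*sqrt(11)/1392784 ≈ -1.9707e+10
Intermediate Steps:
g(R, u) = -R/8 - sqrt(-22 + u)/8 (g(R, u) = -(R + sqrt(u - 22))/8 = -(R + sqrt(-22 + u))/8 = -R/8 - sqrt(-22 + u)/8)
(-465615/(-174098) - 71620)*(g(142, 297) + 275188) = (-465615/(-174098) - 71620)*((-1/8*142 - sqrt(-22 + 297)/8) + 275188) = (-465615*(-1/174098) - 71620)*((-71/4 - 5*sqrt(11)/8) + 275188) = (465615/174098 - 71620)*((-71/4 - 5*sqrt(11)/8) + 275188) = -12468433145*((-71/4 - 5*sqrt(11)/8) + 275188)/174098 = -12468433145*(1100681/4 - 5*sqrt(11)/8)/174098 = -13723767462471745/696392 + 62342165725*sqrt(11)/1392784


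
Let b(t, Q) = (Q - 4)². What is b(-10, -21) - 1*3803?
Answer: -3178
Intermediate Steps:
b(t, Q) = (-4 + Q)²
b(-10, -21) - 1*3803 = (-4 - 21)² - 1*3803 = (-25)² - 3803 = 625 - 3803 = -3178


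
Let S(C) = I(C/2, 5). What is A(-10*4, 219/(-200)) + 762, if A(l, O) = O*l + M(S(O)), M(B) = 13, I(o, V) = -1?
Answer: 4094/5 ≈ 818.80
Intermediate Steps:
S(C) = -1
A(l, O) = 13 + O*l (A(l, O) = O*l + 13 = 13 + O*l)
A(-10*4, 219/(-200)) + 762 = (13 + (219/(-200))*(-10*4)) + 762 = (13 + (219*(-1/200))*(-40)) + 762 = (13 - 219/200*(-40)) + 762 = (13 + 219/5) + 762 = 284/5 + 762 = 4094/5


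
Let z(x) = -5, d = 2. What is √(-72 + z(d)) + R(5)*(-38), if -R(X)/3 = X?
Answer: 570 + I*√77 ≈ 570.0 + 8.775*I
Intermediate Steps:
R(X) = -3*X
√(-72 + z(d)) + R(5)*(-38) = √(-72 - 5) - 3*5*(-38) = √(-77) - 15*(-38) = I*√77 + 570 = 570 + I*√77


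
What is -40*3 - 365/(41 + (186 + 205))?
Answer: -52205/432 ≈ -120.84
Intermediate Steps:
-40*3 - 365/(41 + (186 + 205)) = -120 - 365/(41 + 391) = -120 - 365/432 = -52205/432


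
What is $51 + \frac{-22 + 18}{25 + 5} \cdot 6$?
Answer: $\frac{251}{5} \approx 50.2$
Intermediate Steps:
$51 + \frac{-22 + 18}{25 + 5} \cdot 6 = 51 + - \frac{4}{30} \cdot 6 = 51 + \left(-4\right) \frac{1}{30} \cdot 6 = 51 - \frac{4}{5} = \frac{251}{5}$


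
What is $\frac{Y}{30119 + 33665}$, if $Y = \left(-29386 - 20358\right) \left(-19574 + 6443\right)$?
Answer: $\frac{81648558}{7973} \approx 10241.0$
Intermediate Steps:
$Y = 653188464$ ($Y = \left(-49744\right) \left(-13131\right) = 653188464$)
$\frac{Y}{30119 + 33665} = \frac{653188464}{30119 + 33665} = \frac{653188464}{63784} = 653188464 \cdot \frac{1}{63784} = \frac{81648558}{7973}$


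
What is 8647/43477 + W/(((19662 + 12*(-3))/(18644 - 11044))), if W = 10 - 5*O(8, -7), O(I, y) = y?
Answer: 2506473337/142213267 ≈ 17.625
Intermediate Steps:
W = 45 (W = 10 - 5*(-7) = 10 + 35 = 45)
8647/43477 + W/(((19662 + 12*(-3))/(18644 - 11044))) = 8647/43477 + 45/(((19662 + 12*(-3))/(18644 - 11044))) = 8647*(1/43477) + 45/(((19662 - 36)/7600)) = 8647/43477 + 45/((19626*(1/7600))) = 8647/43477 + 45/(9813/3800) = 8647/43477 + 45*(3800/9813) = 8647/43477 + 57000/3271 = 2506473337/142213267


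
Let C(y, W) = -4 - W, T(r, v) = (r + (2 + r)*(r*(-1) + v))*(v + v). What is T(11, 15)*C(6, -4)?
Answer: 0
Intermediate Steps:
T(r, v) = 2*v*(r + (2 + r)*(v - r)) (T(r, v) = (r + (2 + r)*(-r + v))*(2*v) = (r + (2 + r)*(v - r))*(2*v) = 2*v*(r + (2 + r)*(v - r)))
T(11, 15)*C(6, -4) = (2*15*(-1*11 - 1*11**2 + 2*15 + 11*15))*(-4 - 1*(-4)) = (2*15*(-11 - 1*121 + 30 + 165))*(-4 + 4) = (2*15*(-11 - 121 + 30 + 165))*0 = (2*15*63)*0 = 1890*0 = 0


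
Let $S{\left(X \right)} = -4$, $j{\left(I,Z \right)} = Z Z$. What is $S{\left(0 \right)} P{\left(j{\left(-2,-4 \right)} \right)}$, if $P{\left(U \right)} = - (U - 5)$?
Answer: $44$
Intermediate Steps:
$j{\left(I,Z \right)} = Z^{2}$
$P{\left(U \right)} = 5 - U$ ($P{\left(U \right)} = - (-5 + U) = 5 - U$)
$S{\left(0 \right)} P{\left(j{\left(-2,-4 \right)} \right)} = - 4 \left(5 - \left(-4\right)^{2}\right) = - 4 \left(5 - 16\right) = \left(-4\right) \left(-11\right) = 44$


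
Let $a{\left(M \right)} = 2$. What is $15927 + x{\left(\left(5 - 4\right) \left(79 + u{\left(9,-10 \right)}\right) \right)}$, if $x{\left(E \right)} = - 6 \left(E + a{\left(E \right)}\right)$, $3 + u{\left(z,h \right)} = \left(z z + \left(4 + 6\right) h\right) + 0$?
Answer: $15573$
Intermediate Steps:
$u{\left(z,h \right)} = -3 + z^{2} + 10 h$ ($u{\left(z,h \right)} = -3 + \left(\left(z z + \left(4 + 6\right) h\right) + 0\right) = -3 + \left(\left(z^{2} + 10 h\right) + 0\right) = -3 + \left(z^{2} + 10 h\right) = -3 + z^{2} + 10 h$)
$x{\left(E \right)} = -12 - 6 E$ ($x{\left(E \right)} = - 6 \left(E + 2\right) = - 6 \left(2 + E\right) = -12 - 6 E$)
$15927 + x{\left(\left(5 - 4\right) \left(79 + u{\left(9,-10 \right)}\right) \right)} = 15927 - \left(12 + 6 \left(5 - 4\right) \left(79 + \left(-3 + 9^{2} + 10 \left(-10\right)\right)\right)\right) = 15927 - \left(12 + 6 \cdot 1 \left(79 - 22\right)\right) = 15927 - \left(12 + 6 \cdot 1 \cdot 57\right) = 15927 - 354 = 15573$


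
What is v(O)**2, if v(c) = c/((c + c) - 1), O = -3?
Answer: 9/49 ≈ 0.18367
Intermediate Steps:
v(c) = c/(-1 + 2*c) (v(c) = c/(2*c - 1) = c/(-1 + 2*c))
v(O)**2 = (-3/(-1 + 2*(-3)))**2 = (-3/(-1 - 6))**2 = (-3/(-7))**2 = (-3*(-1/7))**2 = (3/7)**2 = 9/49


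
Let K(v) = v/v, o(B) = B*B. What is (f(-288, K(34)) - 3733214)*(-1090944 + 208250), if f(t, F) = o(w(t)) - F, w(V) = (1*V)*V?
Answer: -6069380924223174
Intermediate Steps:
w(V) = V**2 (w(V) = V*V = V**2)
o(B) = B**2
K(v) = 1
f(t, F) = t**4 - F (f(t, F) = (t**2)**2 - F = t**4 - F)
(f(-288, K(34)) - 3733214)*(-1090944 + 208250) = (((-288)**4 - 1*1) - 3733214)*(-1090944 + 208250) = ((6879707136 - 1) - 3733214)*(-882694) = (6879707135 - 3733214)*(-882694) = 6875973921*(-882694) = -6069380924223174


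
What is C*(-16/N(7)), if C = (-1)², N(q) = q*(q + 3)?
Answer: -8/35 ≈ -0.22857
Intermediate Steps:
N(q) = q*(3 + q)
C = 1
C*(-16/N(7)) = 1*(-16*1/(7*(3 + 7))) = 1*(-16/(7*10)) = 1*(-16/70) = 1*(-16*1/70) = 1*(-8/35) = -8/35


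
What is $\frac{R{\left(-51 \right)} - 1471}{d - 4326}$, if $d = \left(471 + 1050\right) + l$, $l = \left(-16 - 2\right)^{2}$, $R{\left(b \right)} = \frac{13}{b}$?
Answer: $\frac{75034}{126531} \approx 0.59301$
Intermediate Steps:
$l = 324$ ($l = \left(-18\right)^{2} = 324$)
$d = 1845$ ($d = \left(471 + 1050\right) + 324 = 1521 + 324 = 1845$)
$\frac{R{\left(-51 \right)} - 1471}{d - 4326} = \frac{\frac{13}{-51} - 1471}{1845 - 4326} = \frac{13 \left(- \frac{1}{51}\right) - 1471}{-2481} = \left(- \frac{13}{51} - 1471\right) \left(- \frac{1}{2481}\right) = \left(- \frac{75034}{51}\right) \left(- \frac{1}{2481}\right) = \frac{75034}{126531}$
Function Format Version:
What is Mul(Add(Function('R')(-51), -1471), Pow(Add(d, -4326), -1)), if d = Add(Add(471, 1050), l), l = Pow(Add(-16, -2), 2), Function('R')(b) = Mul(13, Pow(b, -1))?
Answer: Rational(75034, 126531) ≈ 0.59301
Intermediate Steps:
l = 324 (l = Pow(-18, 2) = 324)
d = 1845 (d = Add(Add(471, 1050), 324) = Add(1521, 324) = 1845)
Mul(Add(Function('R')(-51), -1471), Pow(Add(d, -4326), -1)) = Mul(Add(Mul(13, Pow(-51, -1)), -1471), Pow(Add(1845, -4326), -1)) = Mul(Add(Mul(13, Rational(-1, 51)), -1471), Pow(-2481, -1)) = Mul(Add(Rational(-13, 51), -1471), Rational(-1, 2481)) = Mul(Rational(-75034, 51), Rational(-1, 2481)) = Rational(75034, 126531)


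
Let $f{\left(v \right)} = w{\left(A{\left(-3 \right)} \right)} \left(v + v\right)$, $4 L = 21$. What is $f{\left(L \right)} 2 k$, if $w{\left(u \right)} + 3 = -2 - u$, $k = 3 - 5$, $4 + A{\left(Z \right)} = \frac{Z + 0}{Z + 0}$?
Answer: $84$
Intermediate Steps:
$L = \frac{21}{4}$ ($L = \frac{1}{4} \cdot 21 = \frac{21}{4} \approx 5.25$)
$A{\left(Z \right)} = -3$ ($A{\left(Z \right)} = -4 + \frac{Z + 0}{Z + 0} = -4 + \frac{Z}{Z} = -4 + 1 = -3$)
$k = -2$
$w{\left(u \right)} = -5 - u$ ($w{\left(u \right)} = -3 - \left(2 + u\right) = -5 - u$)
$f{\left(v \right)} = - 4 v$ ($f{\left(v \right)} = \left(-5 - -3\right) \left(v + v\right) = \left(-5 + 3\right) 2 v = - 2 \cdot 2 v = - 4 v$)
$f{\left(L \right)} 2 k = \left(-4\right) \frac{21}{4} \cdot 2 \left(-2\right) = \left(-21\right) \left(-4\right) = 84$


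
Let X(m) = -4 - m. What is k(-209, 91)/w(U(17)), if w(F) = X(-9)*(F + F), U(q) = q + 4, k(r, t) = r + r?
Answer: -209/105 ≈ -1.9905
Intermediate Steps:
k(r, t) = 2*r
U(q) = 4 + q
w(F) = 10*F (w(F) = (-4 - 1*(-9))*(F + F) = (-4 + 9)*(2*F) = 5*(2*F) = 10*F)
k(-209, 91)/w(U(17)) = (2*(-209))/((10*(4 + 17))) = -418/(10*21) = -418/210 = -418*1/210 = -209/105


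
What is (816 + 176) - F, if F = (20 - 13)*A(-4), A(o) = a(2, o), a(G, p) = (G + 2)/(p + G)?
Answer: 1006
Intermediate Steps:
a(G, p) = (2 + G)/(G + p)
A(o) = 4/(2 + o) (A(o) = (2 + 2)/(2 + o) = 4/(2 + o))
F = -14 (F = (20 - 13)*(4/(2 - 4)) = 7*(4/(-2)) = 7*(4*(-1/2)) = 7*(-2) = -14)
(816 + 176) - F = (816 + 176) - 1*(-14) = 992 + 14 = 1006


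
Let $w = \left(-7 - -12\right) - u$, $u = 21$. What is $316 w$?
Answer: $-5056$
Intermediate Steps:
$w = -16$ ($w = \left(-7 - -12\right) - 21 = \left(-7 + 12\right) - 21 = 5 - 21 = -16$)
$316 w = 316 \left(-16\right) = -5056$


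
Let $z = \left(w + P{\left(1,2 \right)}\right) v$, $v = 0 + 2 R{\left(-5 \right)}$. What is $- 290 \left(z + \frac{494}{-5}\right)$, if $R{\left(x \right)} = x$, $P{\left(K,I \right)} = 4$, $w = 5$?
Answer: $54752$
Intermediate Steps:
$v = -10$ ($v = 0 + 2 \left(-5\right) = 0 - 10 = -10$)
$z = -90$ ($z = \left(5 + 4\right) \left(-10\right) = 9 \left(-10\right) = -90$)
$- 290 \left(z + \frac{494}{-5}\right) = - 290 \left(-90 + \frac{494}{-5}\right) = - 290 \left(-90 + 494 \left(- \frac{1}{5}\right)\right) = - 290 \left(-90 - \frac{494}{5}\right) = \left(-290\right) \left(- \frac{944}{5}\right) = 54752$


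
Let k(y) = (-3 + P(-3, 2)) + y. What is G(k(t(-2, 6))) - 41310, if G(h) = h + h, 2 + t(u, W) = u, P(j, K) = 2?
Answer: -41320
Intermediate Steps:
t(u, W) = -2 + u
k(y) = -1 + y (k(y) = (-3 + 2) + y = -1 + y)
G(h) = 2*h
G(k(t(-2, 6))) - 41310 = 2*(-1 + (-2 - 2)) - 41310 = 2*(-1 - 4) - 41310 = 2*(-5) - 41310 = -10 - 41310 = -41320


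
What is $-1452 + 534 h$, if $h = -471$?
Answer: $-252966$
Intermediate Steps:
$-1452 + 534 h = -1452 + 534 \left(-471\right) = -1452 - 251514 = -252966$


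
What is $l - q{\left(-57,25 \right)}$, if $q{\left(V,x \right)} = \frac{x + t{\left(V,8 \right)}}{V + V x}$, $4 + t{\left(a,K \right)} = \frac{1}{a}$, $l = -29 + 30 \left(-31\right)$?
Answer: $- \frac{3115745}{3249} \approx -958.99$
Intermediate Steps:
$l = -959$ ($l = -29 - 930 = -959$)
$t{\left(a,K \right)} = -4 + \frac{1}{a}$
$q{\left(V,x \right)} = \frac{-4 + x + \frac{1}{V}}{V + V x}$ ($q{\left(V,x \right)} = \frac{x - \left(4 - \frac{1}{V}\right)}{V + V x} = \frac{-4 + x + \frac{1}{V}}{V + V x}$)
$l - q{\left(-57,25 \right)} = -959 - \frac{1 - 57 \left(-4 + 25\right)}{3249 \left(1 + 25\right)} = -959 - \frac{1 - 1197}{3249 \cdot 26} = -959 - \frac{1}{3249} \cdot \frac{1}{26} \left(1 - 1197\right) = -959 - \frac{1}{3249} \cdot \frac{1}{26} \left(-1196\right) = -959 - - \frac{46}{3249} = -959 + \frac{46}{3249} = - \frac{3115745}{3249}$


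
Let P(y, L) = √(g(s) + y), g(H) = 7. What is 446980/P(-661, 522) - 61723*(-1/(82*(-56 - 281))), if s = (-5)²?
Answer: -61723/27634 - 223490*I*√654/327 ≈ -2.2336 - 17478.0*I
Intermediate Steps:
s = 25
P(y, L) = √(7 + y)
446980/P(-661, 522) - 61723*(-1/(82*(-56 - 281))) = 446980/(√(7 - 661)) - 61723*(-1/(82*(-56 - 281))) = 446980/(√(-654)) - 61723/((-82*(-337))) = 446980/((I*√654)) - 61723/27634 = 446980*(-I*√654/654) - 61723*1/27634 = -223490*I*√654/327 - 61723/27634 = -61723/27634 - 223490*I*√654/327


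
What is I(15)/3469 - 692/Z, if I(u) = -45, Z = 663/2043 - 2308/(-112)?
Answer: -45791609889/1384564625 ≈ -33.073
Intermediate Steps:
Z = 399125/19068 (Z = 663*(1/2043) - 2308*(-1/112) = 221/681 + 577/28 = 399125/19068 ≈ 20.932)
I(15)/3469 - 692/Z = -45/3469 - 692/399125/19068 = -45*1/3469 - 692*19068/399125 = -45/3469 - 13195056/399125 = -45791609889/1384564625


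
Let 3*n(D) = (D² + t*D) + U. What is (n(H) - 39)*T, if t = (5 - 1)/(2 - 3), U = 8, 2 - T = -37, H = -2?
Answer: -1261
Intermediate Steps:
T = 39 (T = 2 - 1*(-37) = 2 + 37 = 39)
t = -4 (t = 4/(-1) = 4*(-1) = -4)
n(D) = 8/3 - 4*D/3 + D²/3 (n(D) = ((D² - 4*D) + 8)/3 = (8 + D² - 4*D)/3 = 8/3 - 4*D/3 + D²/3)
(n(H) - 39)*T = ((8/3 - 4/3*(-2) + (⅓)*(-2)²) - 39)*39 = ((8/3 + 8/3 + (⅓)*4) - 39)*39 = ((8/3 + 8/3 + 4/3) - 39)*39 = (20/3 - 39)*39 = -97/3*39 = -1261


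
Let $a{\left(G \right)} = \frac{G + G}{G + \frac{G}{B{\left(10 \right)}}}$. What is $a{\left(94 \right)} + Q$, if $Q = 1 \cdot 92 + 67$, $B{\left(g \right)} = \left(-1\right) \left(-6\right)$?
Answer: $\frac{1125}{7} \approx 160.71$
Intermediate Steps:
$B{\left(g \right)} = 6$
$a{\left(G \right)} = \frac{12}{7}$ ($a{\left(G \right)} = \frac{G + G}{G + \frac{G}{6}} = \frac{2 G}{G + G \frac{1}{6}} = \frac{2 G}{G + \frac{G}{6}} = \frac{2 G}{\frac{7}{6} G} = 2 G \frac{6}{7 G} = \frac{12}{7}$)
$Q = 159$ ($Q = 92 + 67 = 159$)
$a{\left(94 \right)} + Q = \frac{12}{7} + 159 = \frac{1125}{7}$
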